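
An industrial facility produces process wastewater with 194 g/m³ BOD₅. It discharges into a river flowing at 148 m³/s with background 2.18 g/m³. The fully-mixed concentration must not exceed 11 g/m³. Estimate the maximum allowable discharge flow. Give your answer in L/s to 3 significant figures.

7130 L/s

Mass balance at complete mixing: C_std·(Q_w + Q_r) = Q_w·C_e + Q_r·C_b.
Rearranging, Q_w = Q_r·(C_std − C_b)/(C_e − C_std) = 148·(11 − 2.18) / (194 − 11) = 7.133 m³/s.
= 7133 L/s.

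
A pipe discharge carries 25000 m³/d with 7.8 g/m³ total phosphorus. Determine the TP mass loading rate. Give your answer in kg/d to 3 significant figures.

25000 m³/d = 0.2894 m³/s.
Mass flux = Q·C = 0.2894 m³/s × 7.8 g/m³ = 2.257 g/s.
= 2.257 g/s × 86.4 = 195 kg/d.

195 kg/d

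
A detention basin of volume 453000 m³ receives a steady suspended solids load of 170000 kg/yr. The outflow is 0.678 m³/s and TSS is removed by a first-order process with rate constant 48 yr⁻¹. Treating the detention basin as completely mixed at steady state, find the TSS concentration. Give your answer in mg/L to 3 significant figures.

Outflow Q = 0.678 m³/s × 3.156e+07 s/yr = 2.14e+07 m³/yr.
Steady-state CSTR mass balance: W = Q·C + k·V·C, so C = W/(Q + kV).
Q + kV = 2.14e+07 + 48·453000 = 4.314e+07 m³/yr.
C = 170000/4.314e+07 = 0.003941 kg/m³ = 3.941 mg/L.

3.94 mg/L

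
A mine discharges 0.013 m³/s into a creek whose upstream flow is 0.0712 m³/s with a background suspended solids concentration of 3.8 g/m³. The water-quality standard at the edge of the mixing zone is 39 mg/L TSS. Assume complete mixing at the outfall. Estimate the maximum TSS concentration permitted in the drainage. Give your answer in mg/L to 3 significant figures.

Mass balance: 39·0.0842 = 0.013·Cₑ + 0.0712·3.8.
Cₑ = (3.284 − 0.2706) / 0.013 = 231.8 mg/L.

232 mg/L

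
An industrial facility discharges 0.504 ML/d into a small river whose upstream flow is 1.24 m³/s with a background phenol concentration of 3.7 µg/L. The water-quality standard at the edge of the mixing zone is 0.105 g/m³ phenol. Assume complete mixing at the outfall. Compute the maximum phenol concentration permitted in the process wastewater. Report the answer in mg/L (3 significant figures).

0.504 ML/d = 0.005833 m³/s.
3.7 µg/L = 0.0037 mg/L.
Mass balance: 0.105·1.246 = 0.005833·Cₑ + 1.24·0.0037.
Cₑ = (0.1308 − 0.004588) / 0.005833 = 21.64 mg/L.

21.6 mg/L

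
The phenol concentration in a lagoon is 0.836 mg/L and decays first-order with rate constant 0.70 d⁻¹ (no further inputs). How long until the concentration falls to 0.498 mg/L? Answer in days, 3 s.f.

t = ln(C₀/C)/k = ln(0.836/0.498)/0.70 = 0.518/0.70 = 0.74 d.

0.740 d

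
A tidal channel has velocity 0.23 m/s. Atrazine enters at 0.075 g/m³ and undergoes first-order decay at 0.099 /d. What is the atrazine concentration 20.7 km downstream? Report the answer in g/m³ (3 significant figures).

0.0677 g/m³

Travel time t = 20.7 km / 0.23 m/s = 2.07e+04/0.23 = 9e+04 s = 1.042 d.
First-order decay: C = 0.075·exp(−0.099·1.042) = 0.075·0.902 = 0.06765 g/m³.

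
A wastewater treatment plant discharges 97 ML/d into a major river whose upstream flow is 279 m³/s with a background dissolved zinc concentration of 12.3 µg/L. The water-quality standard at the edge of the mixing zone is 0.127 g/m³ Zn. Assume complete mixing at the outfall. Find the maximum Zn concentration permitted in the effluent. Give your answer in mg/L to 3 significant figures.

97 ML/d = 1.123 m³/s.
12.3 µg/L = 0.0123 mg/L.
Mass balance: 0.127·280.1 = 1.123·Cₑ + 279·0.0123.
Cₑ = (35.58 − 3.432) / 1.123 = 28.63 mg/L.

28.6 mg/L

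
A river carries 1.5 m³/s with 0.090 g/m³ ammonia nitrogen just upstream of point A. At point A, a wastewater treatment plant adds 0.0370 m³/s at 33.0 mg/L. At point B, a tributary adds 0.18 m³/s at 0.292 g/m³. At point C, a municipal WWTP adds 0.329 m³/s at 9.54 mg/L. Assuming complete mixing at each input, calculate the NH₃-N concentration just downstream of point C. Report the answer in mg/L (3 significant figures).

2.22 mg/L

After input A: C = (1.5·0.09 + 0.037·33) / 1.537 = 0.8822 mg/L.
After input B: C = (1.537·0.8822 + 0.18·0.292) / 1.717 = 0.8204 mg/L.
After input C: C = (1.717·0.8204 + 0.329·9.54) / 2.046 = 2.222 mg/L.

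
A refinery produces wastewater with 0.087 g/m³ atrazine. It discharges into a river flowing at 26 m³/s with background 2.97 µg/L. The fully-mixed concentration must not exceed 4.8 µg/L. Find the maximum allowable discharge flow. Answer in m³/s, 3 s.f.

0.579 m³/s

2.97 µg/L = 0.00297 mg/L.
4.8 µg/L = 0.0048 mg/L.
Mass balance at complete mixing: C_std·(Q_w + Q_r) = Q_w·C_e + Q_r·C_b.
Rearranging, Q_w = Q_r·(C_std − C_b)/(C_e − C_std) = 26·(0.0048 − 0.00297) / (0.087 − 0.0048) = 0.5788 m³/s.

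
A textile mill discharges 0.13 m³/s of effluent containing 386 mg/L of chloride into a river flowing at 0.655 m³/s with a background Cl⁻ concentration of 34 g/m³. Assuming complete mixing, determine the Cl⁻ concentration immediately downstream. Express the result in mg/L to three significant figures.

92.3 mg/L

Flow-weighted mixing gives C = (0.13·386 + 0.655·34) / (0.13 + 0.655) = 72.45/0.785 = 92.29 mg/L.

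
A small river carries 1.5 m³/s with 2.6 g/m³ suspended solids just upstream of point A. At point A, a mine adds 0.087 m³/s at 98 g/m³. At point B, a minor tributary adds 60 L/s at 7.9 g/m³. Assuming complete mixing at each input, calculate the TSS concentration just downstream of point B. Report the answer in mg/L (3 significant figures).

After input A: C = (1.5·2.6 + 0.087·98) / 1.587 = 7.83 mg/L.
60 L/s = 0.06 m³/s.
After input B: C = (1.587·7.83 + 0.06·7.9) / 1.647 = 7.832 mg/L.

7.83 mg/L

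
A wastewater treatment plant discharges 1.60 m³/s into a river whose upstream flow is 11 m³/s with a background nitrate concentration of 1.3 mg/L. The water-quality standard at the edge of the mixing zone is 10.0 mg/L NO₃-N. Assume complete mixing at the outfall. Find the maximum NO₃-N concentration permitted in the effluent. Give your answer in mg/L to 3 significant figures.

Mass balance: 10·12.6 = 1.6·Cₑ + 11·1.3.
Cₑ = (126 − 14.3) / 1.6 = 69.81 mg/L.

69.8 mg/L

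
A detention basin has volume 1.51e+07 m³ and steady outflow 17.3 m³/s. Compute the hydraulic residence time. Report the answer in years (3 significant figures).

Q = 17.3 m³/s × 3.156e+07 s/yr = 5.459e+08 m³/yr.
Hydraulic residence time τ = V/Q = 1.51e+07/5.459e+08 = 0.02766 yr.

0.0277 yr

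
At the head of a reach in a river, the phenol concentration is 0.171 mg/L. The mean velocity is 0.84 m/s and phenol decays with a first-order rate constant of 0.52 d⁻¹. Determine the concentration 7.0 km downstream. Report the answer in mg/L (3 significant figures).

Travel time t = 7.0 km / 0.84 m/s = 7000/0.84 = 8333 s = 0.09645 d.
First-order decay: C = 0.171·exp(−0.52·0.09645) = 0.171·0.9511 = 0.1626 mg/L.

0.163 mg/L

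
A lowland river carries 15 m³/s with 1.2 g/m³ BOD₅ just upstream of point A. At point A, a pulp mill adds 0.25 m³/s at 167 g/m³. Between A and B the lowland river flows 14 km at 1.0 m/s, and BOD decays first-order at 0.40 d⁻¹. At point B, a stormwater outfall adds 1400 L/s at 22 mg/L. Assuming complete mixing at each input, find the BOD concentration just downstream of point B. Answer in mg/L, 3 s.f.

5.21 mg/L

After input A: C = (15·1.2 + 0.25·167) / 15.25 = 3.918 mg/L.
Over the 14 km reach to input B (t = 1.4e+04 s = 0.162 d), decay gives C = 3.918·exp(−0.40·0.162) = 3.672 mg/L.
1400 L/s = 1.4 m³/s.
After input B: C = (15.25·3.672 + 1.4·22) / 16.65 = 5.213 mg/L.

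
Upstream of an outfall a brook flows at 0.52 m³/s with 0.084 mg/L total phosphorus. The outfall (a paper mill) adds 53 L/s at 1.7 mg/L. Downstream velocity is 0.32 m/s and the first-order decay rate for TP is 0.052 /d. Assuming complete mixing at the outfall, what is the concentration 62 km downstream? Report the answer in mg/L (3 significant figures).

0.208 mg/L

53 L/s = 0.053 m³/s.
After complete mixing, C₀ = (0.053·1.7 + 0.52·0.084) / 0.573 = 0.2335 mg/L.
Travel time t = 6.2e+04 m / 0.32 m/s = 1.938e+05 s = 2.242 d.
C = 0.2335·exp(−0.052·2.242) = 0.2335·0.8899 = 0.2078 mg/L.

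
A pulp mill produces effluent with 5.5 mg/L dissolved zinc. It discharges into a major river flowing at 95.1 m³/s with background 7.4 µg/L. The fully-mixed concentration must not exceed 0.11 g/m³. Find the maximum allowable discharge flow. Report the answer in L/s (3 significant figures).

1810 L/s

7.4 µg/L = 0.0074 mg/L.
Mass balance at complete mixing: C_std·(Q_w + Q_r) = Q_w·C_e + Q_r·C_b.
Rearranging, Q_w = Q_r·(C_std − C_b)/(C_e − C_std) = 95.1·(0.11 − 0.0074) / (5.5 − 0.11) = 1.81 m³/s.
= 1810 L/s.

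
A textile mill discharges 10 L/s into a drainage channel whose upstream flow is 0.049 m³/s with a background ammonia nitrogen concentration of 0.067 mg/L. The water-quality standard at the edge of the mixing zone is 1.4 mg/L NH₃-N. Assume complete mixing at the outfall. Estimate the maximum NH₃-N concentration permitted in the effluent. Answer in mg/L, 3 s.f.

10 L/s = 0.01 m³/s.
Mass balance: 1.4·0.059 = 0.01·Cₑ + 0.049·0.067.
Cₑ = (0.0826 − 0.003283) / 0.01 = 7.932 mg/L.

7.93 mg/L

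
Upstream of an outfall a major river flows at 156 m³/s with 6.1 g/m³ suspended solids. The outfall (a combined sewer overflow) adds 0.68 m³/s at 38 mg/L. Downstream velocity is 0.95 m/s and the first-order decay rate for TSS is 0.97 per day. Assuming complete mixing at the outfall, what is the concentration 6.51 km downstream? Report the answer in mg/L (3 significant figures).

After complete mixing, C₀ = (0.68·38 + 156·6.1) / 156.7 = 6.238 mg/L.
Travel time t = 6510 m / 0.95 m/s = 6853 s = 0.07931 d.
C = 6.238·exp(−0.97·0.07931) = 6.238·0.926 = 5.776 mg/L.

5.78 mg/L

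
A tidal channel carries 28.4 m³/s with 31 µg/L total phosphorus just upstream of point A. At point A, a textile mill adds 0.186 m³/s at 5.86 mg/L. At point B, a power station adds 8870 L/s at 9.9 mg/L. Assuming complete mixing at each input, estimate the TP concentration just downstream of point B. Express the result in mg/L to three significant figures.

2.40 mg/L

31 µg/L = 0.031 mg/L.
After input A: C = (28.4·0.031 + 0.186·5.86) / 28.59 = 0.06893 mg/L.
8870 L/s = 8.87 m³/s.
After input B: C = (28.59·0.06893 + 8.87·9.9) / 37.46 = 2.397 mg/L.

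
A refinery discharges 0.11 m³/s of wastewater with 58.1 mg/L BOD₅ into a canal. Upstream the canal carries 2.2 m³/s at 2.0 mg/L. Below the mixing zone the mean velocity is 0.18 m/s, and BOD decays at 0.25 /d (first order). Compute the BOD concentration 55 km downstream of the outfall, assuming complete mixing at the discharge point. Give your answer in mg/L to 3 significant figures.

After complete mixing, C₀ = (0.11·58.1 + 2.2·2) / 2.31 = 4.671 mg/L.
Travel time t = 5.5e+04 m / 0.18 m/s = 3.056e+05 s = 3.537 d.
C = 4.671·exp(−0.25·3.537) = 4.671·0.4131 = 1.93 mg/L.

1.93 mg/L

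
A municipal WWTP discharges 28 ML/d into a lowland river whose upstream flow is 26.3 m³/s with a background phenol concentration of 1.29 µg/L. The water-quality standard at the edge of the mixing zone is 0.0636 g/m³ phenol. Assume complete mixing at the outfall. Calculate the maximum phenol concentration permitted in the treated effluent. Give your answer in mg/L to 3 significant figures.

5.12 mg/L

28 ML/d = 0.3241 m³/s.
1.29 µg/L = 0.00129 mg/L.
Mass balance: 0.0636·26.62 = 0.3241·Cₑ + 26.3·0.00129.
Cₑ = (1.693 − 0.03393) / 0.3241 = 5.12 mg/L.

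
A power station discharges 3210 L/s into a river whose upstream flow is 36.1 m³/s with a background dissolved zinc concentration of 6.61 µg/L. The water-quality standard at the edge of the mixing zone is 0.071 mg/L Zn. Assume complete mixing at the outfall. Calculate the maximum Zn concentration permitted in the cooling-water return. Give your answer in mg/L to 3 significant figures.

0.795 mg/L

3210 L/s = 3.21 m³/s.
6.61 µg/L = 0.00661 mg/L.
Mass balance: 0.071·39.31 = 3.21·Cₑ + 36.1·0.00661.
Cₑ = (2.791 − 0.2386) / 3.21 = 0.7951 mg/L.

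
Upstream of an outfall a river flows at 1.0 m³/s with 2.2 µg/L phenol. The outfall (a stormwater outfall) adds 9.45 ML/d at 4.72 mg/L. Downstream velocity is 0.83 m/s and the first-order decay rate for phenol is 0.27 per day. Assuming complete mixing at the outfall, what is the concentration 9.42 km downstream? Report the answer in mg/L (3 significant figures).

0.451 mg/L

9.45 ML/d = 0.1094 m³/s.
2.2 µg/L = 0.0022 mg/L.
After complete mixing, C₀ = (0.1094·4.72 + 1·0.0022) / 1.109 = 0.4673 mg/L.
Travel time t = 9420 m / 0.83 m/s = 1.135e+04 s = 0.1314 d.
C = 0.4673·exp(−0.27·0.1314) = 0.4673·0.9652 = 0.4511 mg/L.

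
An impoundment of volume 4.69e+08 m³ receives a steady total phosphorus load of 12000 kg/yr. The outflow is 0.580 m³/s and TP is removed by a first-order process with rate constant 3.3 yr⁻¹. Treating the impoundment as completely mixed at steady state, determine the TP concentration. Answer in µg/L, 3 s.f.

7.66 µg/L

Outflow Q = 0.580 m³/s × 3.156e+07 s/yr = 1.83e+07 m³/yr.
Steady-state CSTR mass balance: W = Q·C + k·V·C, so C = W/(Q + kV).
Q + kV = 1.83e+07 + 3.3·4.69e+08 = 1.566e+09 m³/yr.
C = 12000/1.566e+09 = 7.663e-06 kg/m³ = 0.007663 mg/L = 7.663 µg/L.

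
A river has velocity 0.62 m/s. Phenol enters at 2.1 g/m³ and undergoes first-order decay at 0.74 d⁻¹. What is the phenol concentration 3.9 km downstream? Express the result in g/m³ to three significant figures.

1.99 g/m³

Travel time t = 3.9 km / 0.62 m/s = 3900/0.62 = 6290 s = 0.0728 d.
First-order decay: C = 2.1·exp(−0.74·0.0728) = 2.1·0.9476 = 1.99 g/m³.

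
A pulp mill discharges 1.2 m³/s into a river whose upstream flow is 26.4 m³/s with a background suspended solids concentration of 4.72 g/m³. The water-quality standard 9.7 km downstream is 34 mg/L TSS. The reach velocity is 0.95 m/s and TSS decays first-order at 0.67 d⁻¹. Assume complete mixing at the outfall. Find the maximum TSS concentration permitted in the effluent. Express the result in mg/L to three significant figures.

743 mg/L

Travel time to the compliance point: t = 9700/0.95 = 1.021e+04 s = 0.1182 d; decay factor exp(−0.67·0.1182) = 0.9239.
So the concentration just after mixing may be at most 34/0.9239 = 36.8 mg/L.
Mass balance: 36.8·27.6 = 1.2·Cₑ + 26.4·4.72.
Cₑ = (1016 − 124.6) / 1.2 = 742.6 mg/L.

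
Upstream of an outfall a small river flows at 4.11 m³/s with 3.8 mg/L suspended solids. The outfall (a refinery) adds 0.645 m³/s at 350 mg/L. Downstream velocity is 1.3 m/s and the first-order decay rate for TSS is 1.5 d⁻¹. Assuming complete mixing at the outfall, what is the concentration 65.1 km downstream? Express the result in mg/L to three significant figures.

After complete mixing, C₀ = (0.645·350 + 4.11·3.8) / 4.755 = 50.76 mg/L.
Travel time t = 6.51e+04 m / 1.3 m/s = 5.008e+04 s = 0.5796 d.
C = 50.76·exp(−1.5·0.5796) = 50.76·0.4192 = 21.28 mg/L.

21.3 mg/L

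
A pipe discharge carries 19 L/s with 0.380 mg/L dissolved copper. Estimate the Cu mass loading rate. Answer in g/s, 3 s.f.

19 L/s = 0.019 m³/s.
Mass flux = Q·C = 0.019 m³/s × 0.38 g/m³ = 0.00722 g/s.

0.00722 g/s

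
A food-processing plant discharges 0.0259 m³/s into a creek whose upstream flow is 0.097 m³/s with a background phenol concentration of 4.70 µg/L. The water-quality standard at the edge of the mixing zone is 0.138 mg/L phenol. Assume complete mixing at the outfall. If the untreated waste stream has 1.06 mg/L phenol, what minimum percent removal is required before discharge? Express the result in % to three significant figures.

4.70 µg/L = 0.0047 mg/L.
Mass balance: 0.138·0.1229 = 0.0259·Cₑ + 0.097·0.0047.
Cₑ = (0.01696 − 0.0004559) / 0.0259 = 0.6372 mg/L.
Required removal = 1 − 0.6372/1.06 = 39.88 %.

39.9 %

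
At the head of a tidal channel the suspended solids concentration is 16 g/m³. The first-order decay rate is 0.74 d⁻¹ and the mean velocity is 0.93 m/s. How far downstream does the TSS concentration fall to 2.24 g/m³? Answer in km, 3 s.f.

From C = C₀·e^(−kt), t = ln(C₀/C)/k = ln(16/2.24)/0.74 = 1.966/0.74 = 2.657 d.
Distance = v·t = 0.93 m/s × 2.296e+05 s = 2.135e+05 m = 213.5 km.

213 km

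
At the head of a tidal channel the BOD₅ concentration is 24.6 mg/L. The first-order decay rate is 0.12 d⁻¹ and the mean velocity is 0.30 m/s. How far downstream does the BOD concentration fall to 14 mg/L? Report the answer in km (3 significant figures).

From C = C₀·e^(−kt), t = ln(C₀/C)/k = ln(24.6/14)/0.12 = 0.5637/0.12 = 4.697 d.
Distance = v·t = 0.30 m/s × 4.059e+05 s = 1.218e+05 m = 121.8 km.

122 km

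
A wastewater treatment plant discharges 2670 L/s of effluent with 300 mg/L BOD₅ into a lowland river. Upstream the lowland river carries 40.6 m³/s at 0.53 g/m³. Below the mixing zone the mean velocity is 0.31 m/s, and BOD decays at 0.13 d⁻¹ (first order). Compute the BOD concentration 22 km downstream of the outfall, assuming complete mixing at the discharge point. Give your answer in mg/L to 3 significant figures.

17.1 mg/L

2670 L/s = 2.67 m³/s.
After complete mixing, C₀ = (2.67·300 + 40.6·0.53) / 43.27 = 19.01 mg/L.
Travel time t = 2.2e+04 m / 0.31 m/s = 7.097e+04 s = 0.8214 d.
C = 19.01·exp(−0.13·0.8214) = 19.01·0.8987 = 17.08 mg/L.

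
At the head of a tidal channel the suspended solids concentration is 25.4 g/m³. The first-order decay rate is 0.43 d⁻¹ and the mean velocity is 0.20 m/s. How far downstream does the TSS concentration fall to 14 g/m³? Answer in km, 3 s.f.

From C = C₀·e^(−kt), t = ln(C₀/C)/k = ln(25.4/14)/0.43 = 0.5957/0.43 = 1.385 d.
Distance = v·t = 0.20 m/s × 1.197e+05 s = 2.394e+04 m = 23.94 km.

23.9 km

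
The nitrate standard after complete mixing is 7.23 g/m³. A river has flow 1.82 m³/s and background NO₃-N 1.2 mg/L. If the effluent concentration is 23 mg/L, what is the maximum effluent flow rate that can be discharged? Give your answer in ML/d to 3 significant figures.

60.1 ML/d

Mass balance at complete mixing: C_std·(Q_w + Q_r) = Q_w·C_e + Q_r·C_b.
Rearranging, Q_w = Q_r·(C_std − C_b)/(C_e − C_std) = 1.82·(7.23 − 1.2) / (23 − 7.23) = 0.6959 m³/s.
= 60.13 ML/d.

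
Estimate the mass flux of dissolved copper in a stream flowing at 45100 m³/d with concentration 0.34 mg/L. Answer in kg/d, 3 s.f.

15.3 kg/d

45100 m³/d = 0.522 m³/s.
Mass flux = Q·C = 0.522 m³/s × 0.34 g/m³ = 0.1775 g/s.
= 0.1775 g/s × 86.4 = 15.33 kg/d.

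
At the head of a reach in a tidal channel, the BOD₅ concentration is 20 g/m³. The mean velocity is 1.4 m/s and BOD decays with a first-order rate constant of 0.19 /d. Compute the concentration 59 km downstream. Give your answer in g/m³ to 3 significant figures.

18.2 g/m³

Travel time t = 59 km / 1.4 m/s = 5.9e+04/1.4 = 4.214e+04 s = 0.4878 d.
First-order decay: C = 20·exp(−0.19·0.4878) = 20·0.9115 = 18.23 g/m³.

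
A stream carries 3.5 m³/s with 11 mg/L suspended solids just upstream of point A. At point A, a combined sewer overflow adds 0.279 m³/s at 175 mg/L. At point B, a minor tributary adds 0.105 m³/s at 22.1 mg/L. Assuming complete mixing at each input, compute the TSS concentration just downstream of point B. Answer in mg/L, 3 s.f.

After input A: C = (3.5·11 + 0.279·175) / 3.779 = 23.11 mg/L.
After input B: C = (3.779·23.11 + 0.105·22.1) / 3.884 = 23.08 mg/L.

23.1 mg/L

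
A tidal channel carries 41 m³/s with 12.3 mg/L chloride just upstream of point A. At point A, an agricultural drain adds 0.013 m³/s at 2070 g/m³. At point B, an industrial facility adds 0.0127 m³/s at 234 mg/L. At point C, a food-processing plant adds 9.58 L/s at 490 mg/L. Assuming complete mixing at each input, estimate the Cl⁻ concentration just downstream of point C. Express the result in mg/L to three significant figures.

After input A: C = (41·12.3 + 0.013·2070) / 41.01 = 12.95 mg/L.
After input B: C = (41.01·12.95 + 0.0127·234) / 41.03 = 13.02 mg/L.
9.58 L/s = 0.00958 m³/s.
After input C: C = (41.03·13.02 + 0.00958·490) / 41.04 = 13.13 mg/L.

13.1 mg/L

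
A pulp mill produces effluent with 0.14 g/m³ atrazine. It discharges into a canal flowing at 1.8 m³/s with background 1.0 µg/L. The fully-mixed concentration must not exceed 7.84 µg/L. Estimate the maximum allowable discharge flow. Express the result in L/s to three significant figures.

93.2 L/s

1.0 µg/L = 0.001 mg/L.
7.84 µg/L = 0.00784 mg/L.
Mass balance at complete mixing: C_std·(Q_w + Q_r) = Q_w·C_e + Q_r·C_b.
Rearranging, Q_w = Q_r·(C_std − C_b)/(C_e − C_std) = 1.8·(0.00784 − 0.001) / (0.14 − 0.00784) = 0.09316 m³/s.
= 93.16 L/s.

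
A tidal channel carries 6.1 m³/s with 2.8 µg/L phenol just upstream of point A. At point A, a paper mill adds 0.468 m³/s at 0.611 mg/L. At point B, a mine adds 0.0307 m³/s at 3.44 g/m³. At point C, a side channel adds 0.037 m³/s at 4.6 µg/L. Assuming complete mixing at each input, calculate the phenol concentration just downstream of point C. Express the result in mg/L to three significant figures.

0.0616 mg/L

2.8 µg/L = 0.0028 mg/L.
After input A: C = (6.1·0.0028 + 0.468·0.611) / 6.568 = 0.04614 mg/L.
After input B: C = (6.568·0.04614 + 0.0307·3.44) / 6.599 = 0.06193 mg/L.
4.6 µg/L = 0.0046 mg/L.
After input C: C = (6.599·0.06193 + 0.037·0.0046) / 6.636 = 0.06161 mg/L.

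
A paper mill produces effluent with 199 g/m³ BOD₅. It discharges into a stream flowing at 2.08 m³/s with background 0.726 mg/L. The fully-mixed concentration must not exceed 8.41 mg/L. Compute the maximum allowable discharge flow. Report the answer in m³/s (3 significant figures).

Mass balance at complete mixing: C_std·(Q_w + Q_r) = Q_w·C_e + Q_r·C_b.
Rearranging, Q_w = Q_r·(C_std − C_b)/(C_e − C_std) = 2.08·(8.41 − 0.726) / (199 − 8.41) = 0.08386 m³/s.

0.0839 m³/s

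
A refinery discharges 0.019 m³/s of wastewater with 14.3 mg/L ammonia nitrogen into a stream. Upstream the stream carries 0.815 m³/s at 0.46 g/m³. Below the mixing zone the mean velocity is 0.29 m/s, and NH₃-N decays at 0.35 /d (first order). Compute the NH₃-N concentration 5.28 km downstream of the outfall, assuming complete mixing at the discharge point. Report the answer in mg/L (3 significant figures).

0.720 mg/L

After complete mixing, C₀ = (0.019·14.3 + 0.815·0.46) / 0.834 = 0.7753 mg/L.
Travel time t = 5280 m / 0.29 m/s = 1.821e+04 s = 0.2107 d.
C = 0.7753·exp(−0.35·0.2107) = 0.7753·0.9289 = 0.7202 mg/L.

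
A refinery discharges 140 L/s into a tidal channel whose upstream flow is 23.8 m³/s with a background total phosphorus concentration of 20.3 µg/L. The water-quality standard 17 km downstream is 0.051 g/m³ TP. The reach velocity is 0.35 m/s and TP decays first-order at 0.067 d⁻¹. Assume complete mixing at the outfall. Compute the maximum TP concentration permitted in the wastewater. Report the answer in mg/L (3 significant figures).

140 L/s = 0.14 m³/s.
20.3 µg/L = 0.0203 mg/L.
Travel time to the compliance point: t = 1.7e+04/0.35 = 4.857e+04 s = 0.5622 d; decay factor exp(−0.067·0.5622) = 0.963.
So the concentration just after mixing may be at most 0.051/0.963 = 0.05296 mg/L.
Mass balance: 0.05296·23.94 = 0.14·Cₑ + 23.8·0.0203.
Cₑ = (1.268 − 0.4831) / 0.14 = 5.605 mg/L.

5.60 mg/L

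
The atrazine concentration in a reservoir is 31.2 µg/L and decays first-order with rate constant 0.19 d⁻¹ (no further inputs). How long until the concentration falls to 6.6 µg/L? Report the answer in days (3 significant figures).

t = ln(C₀/C)/k = ln(31.2/6.6)/0.19 = 1.553/0.19 = 8.176 d.

8.18 d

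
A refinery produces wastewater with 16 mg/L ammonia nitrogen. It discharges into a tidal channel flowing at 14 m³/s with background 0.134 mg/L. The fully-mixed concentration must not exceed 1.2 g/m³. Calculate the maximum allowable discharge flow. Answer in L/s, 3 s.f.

Mass balance at complete mixing: C_std·(Q_w + Q_r) = Q_w·C_e + Q_r·C_b.
Rearranging, Q_w = Q_r·(C_std − C_b)/(C_e − C_std) = 14·(1.2 − 0.134) / (16 − 1.2) = 1.008 m³/s.
= 1008 L/s.

1010 L/s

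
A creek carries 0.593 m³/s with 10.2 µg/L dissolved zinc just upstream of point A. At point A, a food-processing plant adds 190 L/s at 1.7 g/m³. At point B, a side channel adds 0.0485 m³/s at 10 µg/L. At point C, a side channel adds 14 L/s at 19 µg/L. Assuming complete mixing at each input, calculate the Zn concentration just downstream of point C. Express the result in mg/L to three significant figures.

0.390 mg/L

10.2 µg/L = 0.0102 mg/L.
190 L/s = 0.19 m³/s.
After input A: C = (0.593·0.0102 + 0.19·1.7) / 0.783 = 0.4202 mg/L.
10 µg/L = 0.01 mg/L.
After input B: C = (0.783·0.4202 + 0.0485·0.01) / 0.8315 = 0.3963 mg/L.
14 L/s = 0.014 m³/s.
19 µg/L = 0.019 mg/L.
After input C: C = (0.8315·0.3963 + 0.014·0.019) / 0.8455 = 0.3901 mg/L.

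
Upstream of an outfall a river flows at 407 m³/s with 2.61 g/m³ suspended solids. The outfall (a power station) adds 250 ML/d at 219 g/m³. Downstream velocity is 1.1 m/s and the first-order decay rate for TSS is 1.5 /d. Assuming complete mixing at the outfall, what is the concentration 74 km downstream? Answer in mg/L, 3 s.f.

250 ML/d = 2.894 m³/s.
After complete mixing, C₀ = (2.894·219 + 407·2.61) / 409.9 = 4.138 mg/L.
Travel time t = 7.4e+04 m / 1.1 m/s = 6.727e+04 s = 0.7786 d.
C = 4.138·exp(−1.5·0.7786) = 4.138·0.311 = 1.287 mg/L.

1.29 mg/L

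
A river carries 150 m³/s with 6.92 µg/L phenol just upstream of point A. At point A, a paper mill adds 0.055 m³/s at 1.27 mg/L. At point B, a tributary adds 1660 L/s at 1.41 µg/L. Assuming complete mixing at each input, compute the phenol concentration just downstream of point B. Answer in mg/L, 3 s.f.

6.92 µg/L = 0.00692 mg/L.
After input A: C = (150·0.00692 + 0.055·1.27) / 150.1 = 0.007383 mg/L.
1660 L/s = 1.66 m³/s.
1.41 µg/L = 0.00141 mg/L.
After input B: C = (150.1·0.007383 + 1.66·0.00141) / 151.7 = 0.007318 mg/L.

0.00732 mg/L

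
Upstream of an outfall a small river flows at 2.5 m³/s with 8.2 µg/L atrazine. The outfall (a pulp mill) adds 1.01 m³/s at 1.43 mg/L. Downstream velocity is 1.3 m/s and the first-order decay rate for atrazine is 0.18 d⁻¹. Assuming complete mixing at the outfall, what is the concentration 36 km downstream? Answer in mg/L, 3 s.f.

0.394 mg/L

8.2 µg/L = 0.0082 mg/L.
After complete mixing, C₀ = (1.01·1.43 + 2.5·0.0082) / 3.51 = 0.4173 mg/L.
Travel time t = 3.6e+04 m / 1.3 m/s = 2.769e+04 s = 0.3205 d.
C = 0.4173·exp(−0.18·0.3205) = 0.4173·0.9439 = 0.3939 mg/L.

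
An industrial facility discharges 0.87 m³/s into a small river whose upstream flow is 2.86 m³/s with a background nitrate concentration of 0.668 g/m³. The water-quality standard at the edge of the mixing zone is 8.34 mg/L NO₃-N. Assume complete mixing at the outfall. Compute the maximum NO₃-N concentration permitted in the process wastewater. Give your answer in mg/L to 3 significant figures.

33.6 mg/L

Mass balance: 8.34·3.73 = 0.87·Cₑ + 2.86·0.668.
Cₑ = (31.11 − 1.91) / 0.87 = 33.56 mg/L.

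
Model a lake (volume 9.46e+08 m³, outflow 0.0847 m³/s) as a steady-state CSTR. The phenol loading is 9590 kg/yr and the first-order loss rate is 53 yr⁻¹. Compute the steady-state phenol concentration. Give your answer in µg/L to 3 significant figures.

Outflow Q = 0.0847 m³/s × 3.156e+07 s/yr = 2.673e+06 m³/yr.
Steady-state CSTR mass balance: W = Q·C + k·V·C, so C = W/(Q + kV).
Q + kV = 2.673e+06 + 53·9.46e+08 = 5.014e+10 m³/yr.
C = 9590/5.014e+10 = 1.913e-07 kg/m³ = 0.0001913 mg/L = 0.1913 µg/L.

0.191 µg/L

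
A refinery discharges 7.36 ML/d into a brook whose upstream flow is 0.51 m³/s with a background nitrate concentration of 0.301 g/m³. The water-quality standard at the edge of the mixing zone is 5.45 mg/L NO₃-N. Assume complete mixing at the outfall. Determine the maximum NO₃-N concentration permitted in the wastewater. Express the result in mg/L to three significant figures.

36.3 mg/L

7.36 ML/d = 0.08519 m³/s.
Mass balance: 5.45·0.5952 = 0.08519·Cₑ + 0.51·0.301.
Cₑ = (3.244 − 0.1535) / 0.08519 = 36.28 mg/L.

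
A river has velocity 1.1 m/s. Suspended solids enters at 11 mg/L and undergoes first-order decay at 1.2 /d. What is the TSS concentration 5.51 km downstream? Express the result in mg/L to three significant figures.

10.3 mg/L

Travel time t = 5.51 km / 1.1 m/s = 5510/1.1 = 5009 s = 0.05798 d.
First-order decay: C = 11·exp(−1.2·0.05798) = 11·0.9328 = 10.26 mg/L.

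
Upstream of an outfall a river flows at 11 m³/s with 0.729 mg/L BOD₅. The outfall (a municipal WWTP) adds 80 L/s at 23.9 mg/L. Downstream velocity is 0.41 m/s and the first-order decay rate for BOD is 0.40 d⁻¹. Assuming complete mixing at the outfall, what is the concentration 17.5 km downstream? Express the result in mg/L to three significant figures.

0.736 mg/L

80 L/s = 0.08 m³/s.
After complete mixing, C₀ = (0.08·23.9 + 11·0.729) / 11.08 = 0.8963 mg/L.
Travel time t = 1.75e+04 m / 0.41 m/s = 4.268e+04 s = 0.494 d.
C = 0.8963·exp(−0.40·0.494) = 0.8963·0.8207 = 0.7356 mg/L.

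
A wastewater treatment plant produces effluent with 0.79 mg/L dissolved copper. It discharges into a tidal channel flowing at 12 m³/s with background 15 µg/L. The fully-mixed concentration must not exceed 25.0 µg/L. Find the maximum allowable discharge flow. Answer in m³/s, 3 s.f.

0.157 m³/s

15 µg/L = 0.015 mg/L.
25.0 µg/L = 0.025 mg/L.
Mass balance at complete mixing: C_std·(Q_w + Q_r) = Q_w·C_e + Q_r·C_b.
Rearranging, Q_w = Q_r·(C_std − C_b)/(C_e − C_std) = 12·(0.025 − 0.015) / (0.79 − 0.025) = 0.1569 m³/s.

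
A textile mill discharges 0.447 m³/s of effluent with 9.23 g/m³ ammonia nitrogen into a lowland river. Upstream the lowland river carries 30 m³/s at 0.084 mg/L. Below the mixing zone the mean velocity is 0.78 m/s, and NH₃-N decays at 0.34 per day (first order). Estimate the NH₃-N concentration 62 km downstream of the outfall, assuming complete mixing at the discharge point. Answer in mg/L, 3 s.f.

0.160 mg/L

After complete mixing, C₀ = (0.447·9.23 + 30·0.084) / 30.45 = 0.2183 mg/L.
Travel time t = 6.2e+04 m / 0.78 m/s = 7.949e+04 s = 0.92 d.
C = 0.2183·exp(−0.34·0.92) = 0.2183·0.7314 = 0.1596 mg/L.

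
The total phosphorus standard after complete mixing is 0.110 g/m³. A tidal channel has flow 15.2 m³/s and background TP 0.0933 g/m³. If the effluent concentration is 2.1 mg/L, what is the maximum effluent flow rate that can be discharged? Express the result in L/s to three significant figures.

Mass balance at complete mixing: C_std·(Q_w + Q_r) = Q_w·C_e + Q_r·C_b.
Rearranging, Q_w = Q_r·(C_std − C_b)/(C_e − C_std) = 15.2·(0.11 − 0.0933) / (2.1 − 0.11) = 0.1276 m³/s.
= 127.6 L/s.

128 L/s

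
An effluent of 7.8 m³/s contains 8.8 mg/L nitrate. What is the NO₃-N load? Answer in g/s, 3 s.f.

Mass flux = Q·C = 7.8 m³/s × 8.8 g/m³ = 68.64 g/s.

68.6 g/s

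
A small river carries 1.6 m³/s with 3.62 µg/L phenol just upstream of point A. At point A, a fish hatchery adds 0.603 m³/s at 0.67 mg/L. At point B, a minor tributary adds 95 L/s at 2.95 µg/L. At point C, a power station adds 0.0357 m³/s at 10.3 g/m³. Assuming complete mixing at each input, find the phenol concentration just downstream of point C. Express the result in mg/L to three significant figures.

3.62 µg/L = 0.00362 mg/L.
After input A: C = (1.6·0.00362 + 0.603·0.67) / 2.203 = 0.186 mg/L.
95 L/s = 0.095 m³/s.
2.95 µg/L = 0.00295 mg/L.
After input B: C = (2.203·0.186 + 0.095·0.00295) / 2.298 = 0.1785 mg/L.
After input C: C = (2.298·0.1785 + 0.0357·10.3) / 2.334 = 0.3333 mg/L.

0.333 mg/L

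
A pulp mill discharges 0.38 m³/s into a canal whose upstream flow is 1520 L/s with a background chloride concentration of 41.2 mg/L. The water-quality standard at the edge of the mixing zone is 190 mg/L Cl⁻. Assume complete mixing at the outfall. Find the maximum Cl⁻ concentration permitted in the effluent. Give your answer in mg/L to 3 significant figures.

785 mg/L

1520 L/s = 1.52 m³/s.
Mass balance: 190·1.9 = 0.38·Cₑ + 1.52·41.2.
Cₑ = (361 − 62.62) / 0.38 = 785.2 mg/L.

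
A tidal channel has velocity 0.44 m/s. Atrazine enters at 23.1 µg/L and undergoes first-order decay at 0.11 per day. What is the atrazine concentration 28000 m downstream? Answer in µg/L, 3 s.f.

Travel time t = 28000 m / 0.44 m/s = 2.8e+04/0.44 = 6.364e+04 s = 0.7365 d.
First-order decay: C = 23.1·exp(−0.11·0.7365) = 23.1·0.9222 = 21.3 µg/L.

21.3 µg/L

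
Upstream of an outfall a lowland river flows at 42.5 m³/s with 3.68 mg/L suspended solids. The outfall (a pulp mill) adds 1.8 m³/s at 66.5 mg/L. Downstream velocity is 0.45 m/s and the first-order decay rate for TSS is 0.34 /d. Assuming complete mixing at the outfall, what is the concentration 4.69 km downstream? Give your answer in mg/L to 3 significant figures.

5.98 mg/L

After complete mixing, C₀ = (1.8·66.5 + 42.5·3.68) / 44.3 = 6.233 mg/L.
Travel time t = 4690 m / 0.45 m/s = 1.042e+04 s = 0.1206 d.
C = 6.233·exp(−0.34·0.1206) = 6.233·0.9598 = 5.982 mg/L.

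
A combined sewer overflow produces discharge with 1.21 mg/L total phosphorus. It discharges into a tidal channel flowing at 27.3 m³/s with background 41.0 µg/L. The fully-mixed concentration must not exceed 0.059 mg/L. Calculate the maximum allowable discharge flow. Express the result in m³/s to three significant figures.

41.0 µg/L = 0.041 mg/L.
Mass balance at complete mixing: C_std·(Q_w + Q_r) = Q_w·C_e + Q_r·C_b.
Rearranging, Q_w = Q_r·(C_std − C_b)/(C_e − C_std) = 27.3·(0.059 − 0.041) / (1.21 − 0.059) = 0.4269 m³/s.

0.427 m³/s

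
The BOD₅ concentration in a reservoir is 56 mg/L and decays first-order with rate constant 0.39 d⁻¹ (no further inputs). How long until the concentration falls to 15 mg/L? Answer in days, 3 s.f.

t = ln(C₀/C)/k = ln(56/15)/0.39 = 1.317/0.39 = 3.378 d.

3.38 d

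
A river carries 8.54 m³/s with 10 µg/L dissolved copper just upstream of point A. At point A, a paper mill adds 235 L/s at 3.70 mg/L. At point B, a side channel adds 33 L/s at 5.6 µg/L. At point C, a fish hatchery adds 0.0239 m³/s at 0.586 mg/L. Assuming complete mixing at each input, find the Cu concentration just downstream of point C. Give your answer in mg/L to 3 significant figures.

10 µg/L = 0.01 mg/L.
235 L/s = 0.235 m³/s.
After input A: C = (8.54·0.01 + 0.235·3.7) / 8.775 = 0.1088 mg/L.
33 L/s = 0.033 m³/s.
5.6 µg/L = 0.0056 mg/L.
After input B: C = (8.775·0.1088 + 0.033·0.0056) / 8.808 = 0.1084 mg/L.
After input C: C = (8.808·0.1084 + 0.0239·0.586) / 8.832 = 0.1097 mg/L.

0.110 mg/L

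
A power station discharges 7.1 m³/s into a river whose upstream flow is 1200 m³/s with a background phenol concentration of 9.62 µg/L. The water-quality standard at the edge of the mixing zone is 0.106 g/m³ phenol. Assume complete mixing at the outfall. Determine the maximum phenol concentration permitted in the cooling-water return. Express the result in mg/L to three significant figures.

16.4 mg/L

9.62 µg/L = 0.00962 mg/L.
Mass balance: 0.106·1207 = 7.1·Cₑ + 1200·0.00962.
Cₑ = (128 − 11.54) / 7.1 = 16.4 mg/L.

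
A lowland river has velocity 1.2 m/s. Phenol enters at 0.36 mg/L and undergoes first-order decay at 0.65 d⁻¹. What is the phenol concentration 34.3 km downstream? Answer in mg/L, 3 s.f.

0.290 mg/L

Travel time t = 34.3 km / 1.2 m/s = 3.43e+04/1.2 = 2.858e+04 s = 0.3308 d.
First-order decay: C = 0.36·exp(−0.65·0.3308) = 0.36·0.8065 = 0.2903 mg/L.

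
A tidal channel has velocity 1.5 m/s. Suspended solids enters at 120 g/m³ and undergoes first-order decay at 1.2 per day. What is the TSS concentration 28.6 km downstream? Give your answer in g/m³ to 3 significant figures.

Travel time t = 28.6 km / 1.5 m/s = 2.86e+04/1.5 = 1.907e+04 s = 0.2207 d.
First-order decay: C = 120·exp(−1.2·0.2207) = 120·0.7673 = 92.08 g/m³.

92.1 g/m³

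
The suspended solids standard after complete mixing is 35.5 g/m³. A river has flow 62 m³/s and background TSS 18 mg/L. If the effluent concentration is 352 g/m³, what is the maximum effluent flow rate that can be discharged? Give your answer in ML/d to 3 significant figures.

296 ML/d

Mass balance at complete mixing: C_std·(Q_w + Q_r) = Q_w·C_e + Q_r·C_b.
Rearranging, Q_w = Q_r·(C_std − C_b)/(C_e − C_std) = 62·(35.5 − 18) / (352 − 35.5) = 3.428 m³/s.
= 296.2 ML/d.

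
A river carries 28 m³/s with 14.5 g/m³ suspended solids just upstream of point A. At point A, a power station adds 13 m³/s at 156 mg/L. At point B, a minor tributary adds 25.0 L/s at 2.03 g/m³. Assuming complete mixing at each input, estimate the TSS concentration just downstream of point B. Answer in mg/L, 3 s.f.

59.3 mg/L

After input A: C = (28·14.5 + 13·156) / 41 = 59.37 mg/L.
25.0 L/s = 0.025 m³/s.
After input B: C = (41·59.37 + 0.025·2.03) / 41.02 = 59.33 mg/L.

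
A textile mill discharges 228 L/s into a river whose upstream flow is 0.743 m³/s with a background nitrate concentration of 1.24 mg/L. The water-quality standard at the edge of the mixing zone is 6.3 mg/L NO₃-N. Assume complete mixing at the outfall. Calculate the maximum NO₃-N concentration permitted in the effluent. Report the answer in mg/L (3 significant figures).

228 L/s = 0.228 m³/s.
Mass balance: 6.3·0.971 = 0.228·Cₑ + 0.743·1.24.
Cₑ = (6.117 − 0.9213) / 0.228 = 22.79 mg/L.

22.8 mg/L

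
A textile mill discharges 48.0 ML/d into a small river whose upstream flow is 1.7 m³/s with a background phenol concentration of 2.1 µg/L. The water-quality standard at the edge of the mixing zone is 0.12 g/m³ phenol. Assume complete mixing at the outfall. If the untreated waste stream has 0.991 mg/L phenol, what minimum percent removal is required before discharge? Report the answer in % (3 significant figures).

51.5 %

48.0 ML/d = 0.5556 m³/s.
2.1 µg/L = 0.0021 mg/L.
Mass balance: 0.12·2.256 = 0.5556·Cₑ + 1.7·0.0021.
Cₑ = (0.2707 − 0.00357) / 0.5556 = 0.4808 mg/L.
Required removal = 1 − 0.4808/0.991 = 51.49 %.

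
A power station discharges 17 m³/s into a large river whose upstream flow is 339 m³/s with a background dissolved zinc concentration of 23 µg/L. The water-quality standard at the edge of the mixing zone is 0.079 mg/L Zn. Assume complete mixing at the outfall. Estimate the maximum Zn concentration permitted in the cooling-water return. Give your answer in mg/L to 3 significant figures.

23 µg/L = 0.023 mg/L.
Mass balance: 0.079·356 = 17·Cₑ + 339·0.023.
Cₑ = (28.12 − 7.797) / 17 = 1.196 mg/L.

1.20 mg/L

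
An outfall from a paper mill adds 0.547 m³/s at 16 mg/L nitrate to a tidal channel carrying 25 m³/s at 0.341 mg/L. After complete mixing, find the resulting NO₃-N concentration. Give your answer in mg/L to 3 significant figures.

Flow-weighted mixing gives C = (0.547·16 + 25·0.341) / (0.547 + 25) = 17.28/25.55 = 0.6763 mg/L.

0.676 mg/L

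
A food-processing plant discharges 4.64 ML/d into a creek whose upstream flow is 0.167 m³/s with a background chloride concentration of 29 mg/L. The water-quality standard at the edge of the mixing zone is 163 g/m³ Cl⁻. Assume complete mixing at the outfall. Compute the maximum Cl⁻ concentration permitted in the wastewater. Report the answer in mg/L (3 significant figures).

4.64 ML/d = 0.0537 m³/s.
Mass balance: 163·0.2207 = 0.0537·Cₑ + 0.167·29.
Cₑ = (35.97 − 4.843) / 0.0537 = 579.7 mg/L.

580 mg/L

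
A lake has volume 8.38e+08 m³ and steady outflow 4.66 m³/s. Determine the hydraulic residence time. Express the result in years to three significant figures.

Q = 4.66 m³/s × 3.156e+07 s/yr = 1.471e+08 m³/yr.
Hydraulic residence time τ = V/Q = 8.38e+08/1.471e+08 = 5.698 yr.

5.70 yr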